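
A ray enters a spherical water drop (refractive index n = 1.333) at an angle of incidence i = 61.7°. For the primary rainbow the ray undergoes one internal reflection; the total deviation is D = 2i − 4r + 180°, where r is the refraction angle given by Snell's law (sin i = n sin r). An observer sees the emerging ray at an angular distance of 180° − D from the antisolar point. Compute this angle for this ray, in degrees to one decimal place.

sin r = sin 61.7° / 1.333 = 0.8805/1.333 = 0.6605; r = 41.34°.
D = 2·61.7° − 4·41.34° + 180° = 123.40° − 165.36° + 180° = 138.04°.
Angle from antisolar point = 180° − D = 41.96°.

42.0°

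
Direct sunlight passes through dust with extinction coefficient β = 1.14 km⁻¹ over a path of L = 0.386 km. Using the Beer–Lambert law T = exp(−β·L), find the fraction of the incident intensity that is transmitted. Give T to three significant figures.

0.644

τ = β·L = 1.14 × 0.386 = 0.4400.
T = exp(−0.4400) = 0.6440.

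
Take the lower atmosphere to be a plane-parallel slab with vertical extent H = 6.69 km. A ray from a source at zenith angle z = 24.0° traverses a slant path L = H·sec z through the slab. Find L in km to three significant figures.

7.32 km

sec z = 1/cos 24.0° = 1.0946.
L = 6.69 × 1.0946 = 7.323 km.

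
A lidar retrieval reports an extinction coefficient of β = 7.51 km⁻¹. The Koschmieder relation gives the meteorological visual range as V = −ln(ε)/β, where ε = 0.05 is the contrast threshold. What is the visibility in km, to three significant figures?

0.399 km

V = −ln(0.05) / 7.51 = 2.996 / 7.51 = 0.3989 km.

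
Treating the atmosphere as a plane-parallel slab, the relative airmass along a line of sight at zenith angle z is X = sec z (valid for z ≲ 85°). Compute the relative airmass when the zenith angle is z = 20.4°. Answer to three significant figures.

1.07

X = sec z = 1/cos 20.4° = 1/0.9373 = 1.0669.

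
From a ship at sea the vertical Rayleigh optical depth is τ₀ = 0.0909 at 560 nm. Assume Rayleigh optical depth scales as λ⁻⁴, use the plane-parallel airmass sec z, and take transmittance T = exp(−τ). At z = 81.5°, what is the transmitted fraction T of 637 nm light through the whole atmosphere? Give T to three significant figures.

sec 81.5° = 6.7655.
τ = 0.0909 × (560/637)⁴ × 6.7655 = 0.0909 × 0.5973 × 6.7655 = 0.3673.
T = exp(−0.3673) = 0.6926.

0.693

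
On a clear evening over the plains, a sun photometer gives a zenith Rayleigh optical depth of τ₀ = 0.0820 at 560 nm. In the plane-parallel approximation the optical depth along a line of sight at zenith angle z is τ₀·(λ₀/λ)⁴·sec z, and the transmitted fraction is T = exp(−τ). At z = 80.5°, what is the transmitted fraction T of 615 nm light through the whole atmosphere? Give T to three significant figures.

0.711

sec 80.5° = 6.0589.
τ = 0.0820 × (560/615)⁴ × 6.0589 = 0.0820 × 0.6875 × 6.0589 = 0.3416.
T = exp(−0.3416) = 0.7107.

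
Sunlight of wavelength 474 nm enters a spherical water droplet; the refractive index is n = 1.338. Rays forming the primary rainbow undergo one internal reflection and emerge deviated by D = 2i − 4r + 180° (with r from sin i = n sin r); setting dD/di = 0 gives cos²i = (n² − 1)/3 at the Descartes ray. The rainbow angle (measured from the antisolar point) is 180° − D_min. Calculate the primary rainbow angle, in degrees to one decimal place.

41.4°

cos²i = (1.79024 − 1)/3 = 0.26341; i = arccos(0.51324) = 59.120°.
sin r = sin 59.120°/1.338 = 0.64144; r = 39.899°.
D_min = 2·59.120° − 4·39.899° + 180° = 138.643°.
Rainbow angle = 180° − D_min = 41.357°.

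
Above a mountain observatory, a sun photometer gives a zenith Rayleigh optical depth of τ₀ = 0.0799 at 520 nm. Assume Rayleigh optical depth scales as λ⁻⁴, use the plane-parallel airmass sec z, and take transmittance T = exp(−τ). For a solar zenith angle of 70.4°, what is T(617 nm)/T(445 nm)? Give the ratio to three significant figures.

Airmass: sec 70.4° = 2.9811.
τ(617 nm) = 0.0799 × (520/617)⁴ × 2.9811 = 0.0799 × 0.5045 × 2.9811 = 0.1202.
τ(445 nm) = 0.0799 × (520/445)⁴ × 2.9811 = 0.0799 × 1.8645 × 2.9811 = 0.4441.
T(617)/T(445) = exp(τ_B − τ_A) = exp(0.3239) = 1.3826.

1.38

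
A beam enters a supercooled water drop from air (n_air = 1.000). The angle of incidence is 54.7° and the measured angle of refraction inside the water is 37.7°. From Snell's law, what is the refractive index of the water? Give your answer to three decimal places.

n = sin θ_i / sin θ_r = sin 54.7° / sin 37.7° = 0.8161 / 0.6115 = 1.3346.

1.335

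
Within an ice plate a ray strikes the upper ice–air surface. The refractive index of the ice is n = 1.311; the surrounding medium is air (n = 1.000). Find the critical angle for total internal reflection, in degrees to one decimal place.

49.7°

sin θ_c = n_air / n = 1.000 / 1.311 = 0.7628.
θ_c = arcsin(0.7628) = 49.71°.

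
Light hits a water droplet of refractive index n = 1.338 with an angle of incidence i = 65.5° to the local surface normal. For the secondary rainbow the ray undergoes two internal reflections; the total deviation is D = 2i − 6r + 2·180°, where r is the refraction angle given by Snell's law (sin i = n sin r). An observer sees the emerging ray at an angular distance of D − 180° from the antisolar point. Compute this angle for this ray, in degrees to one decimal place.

sin r = sin 65.5° / 1.338 = 0.9100/1.338 = 0.6801; r = 42.85°.
D = 2·65.5° − 6·42.85° + 2·180° = 131.00° − 257.10° + 360° = 233.90°.
Angle from antisolar point = D − 180° = 53.90°.

53.9°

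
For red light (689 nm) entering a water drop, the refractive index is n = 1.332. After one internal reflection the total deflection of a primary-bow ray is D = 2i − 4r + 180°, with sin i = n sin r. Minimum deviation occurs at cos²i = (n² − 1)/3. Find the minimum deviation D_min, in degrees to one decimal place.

cos²i = (1.77422 − 1)/3 = 0.25807; i = arccos(0.50801) = 59.469°.
sin r = sin 59.469°/1.332 = 0.64666; r = 40.290°.
D_min = 2·59.469° − 4·40.290° + 180° = 137.776°.

137.8°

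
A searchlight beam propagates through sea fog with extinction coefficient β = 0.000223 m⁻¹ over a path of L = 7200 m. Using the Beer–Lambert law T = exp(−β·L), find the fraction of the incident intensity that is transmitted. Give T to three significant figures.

τ = β·L = 0.000223 × 7200 = 1.6056.
T = exp(−1.6056) = 0.2008.

0.201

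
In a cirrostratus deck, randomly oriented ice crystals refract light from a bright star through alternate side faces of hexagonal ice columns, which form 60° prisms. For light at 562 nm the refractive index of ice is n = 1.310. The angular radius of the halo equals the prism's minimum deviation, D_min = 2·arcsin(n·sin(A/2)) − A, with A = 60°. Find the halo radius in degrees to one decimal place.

21.8°

n·sin(A/2) = 1.310 × sin 30° = 1.310 × 0.5000 = 0.6550.
D_min = 2·arcsin(0.6550) − 60° = 2 × 40.920° − 60° = 21.839°.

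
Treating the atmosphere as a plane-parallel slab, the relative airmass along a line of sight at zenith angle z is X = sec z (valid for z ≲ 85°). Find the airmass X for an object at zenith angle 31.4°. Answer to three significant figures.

X = sec z = 1/cos 31.4° = 1/0.8536 = 1.1716.

1.17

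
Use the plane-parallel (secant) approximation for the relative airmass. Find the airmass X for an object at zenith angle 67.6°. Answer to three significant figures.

2.62

X = sec z = 1/cos 67.6° = 1/0.3811 = 2.6242.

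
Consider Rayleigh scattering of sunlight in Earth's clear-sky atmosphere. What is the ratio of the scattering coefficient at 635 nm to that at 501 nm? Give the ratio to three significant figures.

0.387

Rayleigh scattering ∝ λ⁻⁴, so the ratio of coefficients is the inverse fourth power of the wavelength ratio.
σ(635)/σ(501) = (501/635)⁴ = (0.7890)⁴ = 0.3875.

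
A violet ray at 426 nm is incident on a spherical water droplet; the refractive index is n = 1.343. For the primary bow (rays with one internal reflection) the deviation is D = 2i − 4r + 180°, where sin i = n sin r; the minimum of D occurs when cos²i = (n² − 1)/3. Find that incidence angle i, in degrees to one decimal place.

58.8°

cos²i = (1.343² − 1)/3 = (1.80365 − 1)/3 = 0.26788.
cos i = 0.51757, so i = 58.830°.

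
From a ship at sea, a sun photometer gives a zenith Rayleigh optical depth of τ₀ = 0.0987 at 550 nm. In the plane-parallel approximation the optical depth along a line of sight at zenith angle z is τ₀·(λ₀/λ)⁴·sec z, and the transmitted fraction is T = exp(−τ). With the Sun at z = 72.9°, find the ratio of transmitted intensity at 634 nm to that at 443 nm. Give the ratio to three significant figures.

1.84

Airmass: sec 72.9° = 3.4009.
τ(634 nm) = 0.0987 × (550/634)⁴ × 3.4009 = 0.0987 × 0.5664 × 3.4009 = 0.1901.
τ(443 nm) = 0.0987 × (550/443)⁴ × 3.4009 = 0.0987 × 2.3759 × 3.4009 = 0.7975.
T(634)/T(443) = exp(τ_B − τ_A) = exp(0.6074) = 1.8357.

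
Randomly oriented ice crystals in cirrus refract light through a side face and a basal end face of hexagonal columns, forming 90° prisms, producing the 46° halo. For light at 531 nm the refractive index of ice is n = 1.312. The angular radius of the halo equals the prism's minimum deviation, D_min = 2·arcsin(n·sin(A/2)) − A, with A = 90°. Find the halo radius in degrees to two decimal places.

46.17°

n·sin(A/2) = 1.312 × sin 45° = 1.312 × 0.7071 = 0.9277.
D_min = 2·arcsin(0.9277) − 90° = 2 × 68.083° − 90° = 46.166°.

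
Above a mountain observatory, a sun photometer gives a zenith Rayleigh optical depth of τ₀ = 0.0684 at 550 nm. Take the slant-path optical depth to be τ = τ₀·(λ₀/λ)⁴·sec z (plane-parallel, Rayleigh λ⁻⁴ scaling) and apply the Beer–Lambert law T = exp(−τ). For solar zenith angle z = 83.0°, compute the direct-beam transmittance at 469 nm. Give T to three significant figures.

0.346

sec 83.0° = 8.2055.
τ = 0.0684 × (550/469)⁴ × 8.2055 = 0.0684 × 1.8913 × 8.2055 = 1.0615.
T = exp(−1.0615) = 0.3459.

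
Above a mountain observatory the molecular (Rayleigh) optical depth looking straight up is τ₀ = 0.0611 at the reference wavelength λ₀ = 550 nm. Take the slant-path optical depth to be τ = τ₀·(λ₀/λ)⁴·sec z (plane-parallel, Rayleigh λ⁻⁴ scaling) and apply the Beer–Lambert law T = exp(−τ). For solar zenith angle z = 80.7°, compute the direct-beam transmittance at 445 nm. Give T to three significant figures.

0.414

sec 80.7° = 6.1880.
τ = 0.0611 × (550/445)⁴ × 6.1880 = 0.0611 × 2.3335 × 6.1880 = 0.8823.
T = exp(−0.8823) = 0.4138.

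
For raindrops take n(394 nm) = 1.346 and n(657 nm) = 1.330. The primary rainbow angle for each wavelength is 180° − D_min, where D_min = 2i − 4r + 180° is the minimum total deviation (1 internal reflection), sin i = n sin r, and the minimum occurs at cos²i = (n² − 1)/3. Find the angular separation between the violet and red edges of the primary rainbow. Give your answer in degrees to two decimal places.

At 394 nm (n = 1.346): cos²i = 0.27057 → i = 58.657°, r = 39.384°, D_min = 139.775°, rainbow angle = 40.225°.
At 657 nm (n = 1.330): cos²i = 0.25630 → i = 59.585°, r = 40.422°, D_min = 137.484°, rainbow angle = 42.516°.
Angular width = |40.225° − 42.516°| = 2.292°.

2.29°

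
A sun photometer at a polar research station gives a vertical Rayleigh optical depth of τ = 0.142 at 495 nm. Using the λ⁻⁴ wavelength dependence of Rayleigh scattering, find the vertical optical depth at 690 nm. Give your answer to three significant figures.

τ(690 nm) = τ(495 nm) × (495/690)⁴ = 0.142 × (0.7174)⁴ = 0.142 × 0.2649 = 0.0376.

0.0376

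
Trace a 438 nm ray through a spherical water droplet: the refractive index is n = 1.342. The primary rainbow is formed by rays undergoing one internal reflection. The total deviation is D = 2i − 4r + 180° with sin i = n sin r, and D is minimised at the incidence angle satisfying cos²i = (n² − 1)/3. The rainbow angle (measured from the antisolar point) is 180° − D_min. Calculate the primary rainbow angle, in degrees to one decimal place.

cos²i = (1.80096 − 1)/3 = 0.26699; i = arccos(0.51671) = 58.888°.
sin r = sin 58.888°/1.342 = 0.63797; r = 39.641°.
D_min = 2·58.888° − 4·39.641° + 180° = 139.213°.
Rainbow angle = 180° − D_min = 40.787°.

40.8°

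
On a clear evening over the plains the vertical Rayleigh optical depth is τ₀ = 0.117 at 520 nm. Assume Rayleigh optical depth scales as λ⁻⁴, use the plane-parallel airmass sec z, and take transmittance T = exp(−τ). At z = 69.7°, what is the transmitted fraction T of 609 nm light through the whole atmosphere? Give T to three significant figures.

sec 69.7° = 2.8824.
τ = 0.117 × (520/609)⁴ × 2.8824 = 0.117 × 0.5316 × 2.8824 = 0.1793.
T = exp(−0.1793) = 0.8359.

0.836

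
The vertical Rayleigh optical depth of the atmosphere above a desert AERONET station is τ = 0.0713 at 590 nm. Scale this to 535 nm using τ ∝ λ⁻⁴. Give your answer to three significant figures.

τ(535 nm) = τ(590 nm) × (590/535)⁴ = 0.0713 × (1.1028)⁴ = 0.0713 × 1.4791 = 0.1055.

0.105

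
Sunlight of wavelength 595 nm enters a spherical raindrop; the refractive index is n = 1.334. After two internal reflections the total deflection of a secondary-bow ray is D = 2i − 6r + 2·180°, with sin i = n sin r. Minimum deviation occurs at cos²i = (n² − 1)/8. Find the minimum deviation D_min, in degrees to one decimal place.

cos²i = (1.77956 − 1)/8 = 0.09744; i = arccos(0.31216) = 71.810°.
sin r = sin 71.810°/1.334 = 0.71217; r = 45.411°.
D_min = 2·71.810° − 6·45.411° + 360° = 231.153°.

231.2°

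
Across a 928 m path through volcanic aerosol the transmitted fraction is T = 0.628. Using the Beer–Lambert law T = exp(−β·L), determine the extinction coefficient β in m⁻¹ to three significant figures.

0.000501 m⁻¹

Beer–Lambert: T = exp(−βL) ⇒ β = −ln(T)/L = −ln(0.628)/928 = 0.4652/928 = 0.0005013 m⁻¹.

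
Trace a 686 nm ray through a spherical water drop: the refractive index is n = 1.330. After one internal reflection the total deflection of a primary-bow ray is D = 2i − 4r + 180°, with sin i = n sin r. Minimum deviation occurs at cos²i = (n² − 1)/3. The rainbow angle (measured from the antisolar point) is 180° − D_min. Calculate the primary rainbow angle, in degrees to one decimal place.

42.5°

cos²i = (1.76890 − 1)/3 = 0.25630; i = arccos(0.50626) = 59.585°.
sin r = sin 59.585°/1.330 = 0.64841; r = 40.422°.
D_min = 2·59.585° − 4·40.422° + 180° = 137.484°.
Rainbow angle = 180° − D_min = 42.516°.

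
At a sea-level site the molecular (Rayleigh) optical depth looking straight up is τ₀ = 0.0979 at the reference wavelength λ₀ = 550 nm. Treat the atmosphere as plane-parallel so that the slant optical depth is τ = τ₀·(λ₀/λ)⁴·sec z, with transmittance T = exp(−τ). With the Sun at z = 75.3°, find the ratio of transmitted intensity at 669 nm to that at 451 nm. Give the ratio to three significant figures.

1.97

Airmass: sec 75.3° = 3.9408.
τ(669 nm) = 0.0979 × (550/669)⁴ × 3.9408 = 0.0979 × 0.4568 × 3.9408 = 0.1762.
τ(451 nm) = 0.0979 × (550/451)⁴ × 3.9408 = 0.0979 × 2.2118 × 3.9408 = 0.8533.
T(669)/T(451) = exp(τ_B − τ_A) = exp(0.6771) = 1.9681.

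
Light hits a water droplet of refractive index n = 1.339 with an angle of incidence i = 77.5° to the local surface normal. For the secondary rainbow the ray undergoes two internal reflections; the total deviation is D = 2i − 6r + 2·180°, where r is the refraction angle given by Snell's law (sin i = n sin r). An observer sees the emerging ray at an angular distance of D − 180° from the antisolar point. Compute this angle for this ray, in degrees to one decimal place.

54.1°

sin r = sin 77.5° / 1.339 = 0.9763/1.339 = 0.7291; r = 46.81°.
D = 2·77.5° − 6·46.81° + 2·180° = 155.00° − 280.88° + 360° = 234.12°.
Angle from antisolar point = D − 180° = 54.12°.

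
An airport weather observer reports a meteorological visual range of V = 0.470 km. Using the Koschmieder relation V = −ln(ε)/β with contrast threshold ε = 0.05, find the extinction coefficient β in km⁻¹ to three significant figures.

6.37 km⁻¹

β = −ln(0.05) / V = 2.996 / 0.470 = 6.3739 km⁻¹.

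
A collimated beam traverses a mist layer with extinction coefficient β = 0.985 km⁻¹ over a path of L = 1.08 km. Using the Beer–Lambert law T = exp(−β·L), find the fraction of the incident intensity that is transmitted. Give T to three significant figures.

0.345

τ = β·L = 0.985 × 1.08 = 1.0638.
T = exp(−1.0638) = 0.3451.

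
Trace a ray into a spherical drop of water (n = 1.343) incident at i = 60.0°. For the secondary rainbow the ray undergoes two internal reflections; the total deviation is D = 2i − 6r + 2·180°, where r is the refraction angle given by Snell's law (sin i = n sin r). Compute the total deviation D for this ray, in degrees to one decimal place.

sin r = sin 60.0° / 1.343 = 0.8660/1.343 = 0.6448; r = 40.15°.
D = 2·60.0° − 6·40.15° + 2·180° = 120.00° − 240.92° + 360° = 239.08°.

239.1°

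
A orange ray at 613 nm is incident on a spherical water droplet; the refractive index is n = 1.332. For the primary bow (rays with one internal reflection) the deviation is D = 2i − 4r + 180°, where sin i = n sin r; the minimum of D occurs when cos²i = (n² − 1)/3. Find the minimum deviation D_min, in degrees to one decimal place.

cos²i = (1.77422 − 1)/3 = 0.25807; i = arccos(0.50801) = 59.469°.
sin r = sin 59.469°/1.332 = 0.64666; r = 40.290°.
D_min = 2·59.469° − 4·40.290° + 180° = 137.776°.

137.8°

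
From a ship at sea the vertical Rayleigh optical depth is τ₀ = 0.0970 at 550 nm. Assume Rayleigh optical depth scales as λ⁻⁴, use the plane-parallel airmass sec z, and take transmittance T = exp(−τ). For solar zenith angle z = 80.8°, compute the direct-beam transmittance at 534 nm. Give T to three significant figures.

sec 80.8° = 6.2546.
τ = 0.0970 × (550/534)⁴ × 6.2546 = 0.0970 × 1.1253 × 6.2546 = 0.6827.
T = exp(−0.6827) = 0.5052.

0.505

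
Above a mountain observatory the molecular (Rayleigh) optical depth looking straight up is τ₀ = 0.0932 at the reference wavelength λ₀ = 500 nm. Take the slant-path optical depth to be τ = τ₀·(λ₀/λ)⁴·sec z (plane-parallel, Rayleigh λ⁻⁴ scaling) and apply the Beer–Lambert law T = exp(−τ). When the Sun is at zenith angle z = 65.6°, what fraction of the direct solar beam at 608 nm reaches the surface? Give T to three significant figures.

0.902

sec 65.6° = 2.4207.
τ = 0.0932 × (500/608)⁴ × 2.4207 = 0.0932 × 0.4574 × 2.4207 = 0.1032.
T = exp(−0.1032) = 0.9020.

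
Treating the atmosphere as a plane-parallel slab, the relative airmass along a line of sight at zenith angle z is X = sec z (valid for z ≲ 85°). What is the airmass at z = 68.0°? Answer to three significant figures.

X = sec z = 1/cos 68.0° = 1/0.3746 = 2.6695.

2.67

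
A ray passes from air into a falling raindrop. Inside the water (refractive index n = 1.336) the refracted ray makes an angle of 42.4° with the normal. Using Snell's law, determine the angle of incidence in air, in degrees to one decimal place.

64.3°

Snell: sin θ_i = n · sin θ_r = 1.336 × sin 42.4° = 1.336 × 0.6743 = 0.9009.
θ_i = arcsin(0.9009) = 64.27°.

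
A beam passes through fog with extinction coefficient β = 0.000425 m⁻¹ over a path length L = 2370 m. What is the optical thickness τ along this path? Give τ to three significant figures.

τ = β·L = 0.000425 × 2370 = 1.0072.

1.01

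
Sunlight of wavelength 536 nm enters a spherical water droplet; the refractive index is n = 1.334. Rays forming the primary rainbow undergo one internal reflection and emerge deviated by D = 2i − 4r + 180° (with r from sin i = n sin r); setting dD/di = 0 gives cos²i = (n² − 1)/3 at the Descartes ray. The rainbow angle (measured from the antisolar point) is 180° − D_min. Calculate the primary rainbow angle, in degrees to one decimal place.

41.9°

cos²i = (1.77956 − 1)/3 = 0.25985; i = arccos(0.50976) = 59.352°.
sin r = sin 59.352°/1.334 = 0.64492; r = 40.159°.
D_min = 2·59.352° − 4·40.159° + 180° = 138.067°.
Rainbow angle = 180° − D_min = 41.933°.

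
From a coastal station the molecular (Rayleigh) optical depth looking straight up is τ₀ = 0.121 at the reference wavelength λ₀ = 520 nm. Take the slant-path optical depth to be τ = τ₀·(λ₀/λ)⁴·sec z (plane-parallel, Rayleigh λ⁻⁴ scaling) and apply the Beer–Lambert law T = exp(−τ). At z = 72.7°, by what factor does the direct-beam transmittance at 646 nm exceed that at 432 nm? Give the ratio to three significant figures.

Airmass: sec 72.7° = 3.3628.
τ(646 nm) = 0.121 × (520/646)⁴ × 3.3628 = 0.121 × 0.4198 × 3.3628 = 0.1708.
τ(432 nm) = 0.121 × (520/432)⁴ × 3.3628 = 0.121 × 2.0993 × 3.3628 = 0.8542.
T(646)/T(432) = exp(τ_B − τ_A) = exp(0.6834) = 1.9805.

1.98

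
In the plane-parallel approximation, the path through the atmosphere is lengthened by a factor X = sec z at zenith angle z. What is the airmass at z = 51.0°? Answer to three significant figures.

1.59

X = sec z = 1/cos 51.0° = 1/0.6293 = 1.5890.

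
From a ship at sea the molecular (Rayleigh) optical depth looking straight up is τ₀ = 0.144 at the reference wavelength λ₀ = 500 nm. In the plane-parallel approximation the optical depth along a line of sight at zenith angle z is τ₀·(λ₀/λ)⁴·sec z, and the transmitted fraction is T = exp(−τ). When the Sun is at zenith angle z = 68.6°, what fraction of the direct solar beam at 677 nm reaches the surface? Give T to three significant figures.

sec 68.6° = 2.7407.
τ = 0.144 × (500/677)⁴ × 2.7407 = 0.144 × 0.2975 × 2.7407 = 0.1174.
T = exp(−0.1174) = 0.8892.

0.889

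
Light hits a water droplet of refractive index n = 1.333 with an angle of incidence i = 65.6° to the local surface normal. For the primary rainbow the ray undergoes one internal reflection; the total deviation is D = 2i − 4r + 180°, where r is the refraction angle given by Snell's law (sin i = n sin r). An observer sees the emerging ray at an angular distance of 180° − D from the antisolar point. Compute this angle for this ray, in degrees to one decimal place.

41.2°

sin r = sin 65.6° / 1.333 = 0.9107/1.333 = 0.6832; r = 43.09°.
D = 2·65.6° − 4·43.09° + 180° = 131.20° − 172.37° + 180° = 138.83°.
Angle from antisolar point = 180° − D = 41.17°.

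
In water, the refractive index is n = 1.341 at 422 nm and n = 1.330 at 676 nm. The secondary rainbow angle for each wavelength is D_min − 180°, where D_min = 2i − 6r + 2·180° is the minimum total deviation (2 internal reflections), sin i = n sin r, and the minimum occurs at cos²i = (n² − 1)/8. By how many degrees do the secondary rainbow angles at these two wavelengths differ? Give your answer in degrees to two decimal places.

2.86°

At 422 nm (n = 1.341): cos²i = 0.09979 → i = 71.586°, r = 45.034°, D_min = 232.966°, rainbow angle = 52.966°.
At 676 nm (n = 1.330): cos²i = 0.09611 → i = 71.940°, r = 45.630°, D_min = 230.101°, rainbow angle = 50.101°.
Angular width = |52.966° − 50.101°| = 2.865°.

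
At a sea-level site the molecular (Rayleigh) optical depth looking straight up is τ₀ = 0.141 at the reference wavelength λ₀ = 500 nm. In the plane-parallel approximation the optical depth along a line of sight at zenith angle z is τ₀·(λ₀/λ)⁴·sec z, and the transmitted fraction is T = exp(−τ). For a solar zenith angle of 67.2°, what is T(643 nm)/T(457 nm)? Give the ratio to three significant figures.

1.47

Airmass: sec 67.2° = 2.5805.
τ(643 nm) = 0.141 × (500/643)⁴ × 2.5805 = 0.141 × 0.3656 × 2.5805 = 0.1330.
τ(457 nm) = 0.141 × (500/457)⁴ × 2.5805 = 0.141 × 1.4329 × 2.5805 = 0.5214.
T(643)/T(457) = exp(τ_B − τ_A) = exp(0.3883) = 1.4745.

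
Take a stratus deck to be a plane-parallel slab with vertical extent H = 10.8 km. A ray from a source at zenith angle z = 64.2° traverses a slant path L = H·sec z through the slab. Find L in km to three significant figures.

24.8 km

sec z = 1/cos 64.2° = 2.2976.
L = 10.8 × 2.2976 = 24.814 km.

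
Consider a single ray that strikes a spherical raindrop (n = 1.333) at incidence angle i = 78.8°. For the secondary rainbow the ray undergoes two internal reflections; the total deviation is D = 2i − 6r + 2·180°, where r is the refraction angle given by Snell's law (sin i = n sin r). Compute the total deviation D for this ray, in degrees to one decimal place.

sin r = sin 78.8° / 1.333 = 0.9810/1.333 = 0.7359; r = 47.38°.
D = 2·78.8° − 6·47.38° + 2·180° = 157.60° − 284.30° + 360° = 233.30°.

233.3°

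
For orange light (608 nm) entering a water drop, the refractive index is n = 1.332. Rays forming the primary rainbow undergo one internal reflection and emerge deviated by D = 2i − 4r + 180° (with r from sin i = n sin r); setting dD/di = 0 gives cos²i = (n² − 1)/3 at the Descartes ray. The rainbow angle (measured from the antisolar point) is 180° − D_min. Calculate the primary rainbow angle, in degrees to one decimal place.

42.2°

cos²i = (1.77422 − 1)/3 = 0.25807; i = arccos(0.50801) = 59.469°.
sin r = sin 59.469°/1.332 = 0.64666; r = 40.290°.
D_min = 2·59.469° − 4·40.290° + 180° = 137.776°.
Rainbow angle = 180° − D_min = 42.224°.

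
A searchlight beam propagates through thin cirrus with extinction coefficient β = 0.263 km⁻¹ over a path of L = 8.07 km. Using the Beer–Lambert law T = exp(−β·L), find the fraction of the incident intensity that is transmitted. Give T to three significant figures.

0.120

τ = β·L = 0.263 × 8.07 = 2.1224.
T = exp(−2.1224) = 0.1197.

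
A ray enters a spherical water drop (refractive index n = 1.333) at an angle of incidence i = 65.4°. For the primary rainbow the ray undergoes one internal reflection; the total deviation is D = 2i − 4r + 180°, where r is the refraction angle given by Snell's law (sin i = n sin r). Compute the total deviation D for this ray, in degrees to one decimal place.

138.8°

sin r = sin 65.4° / 1.333 = 0.9092/1.333 = 0.6821; r = 43.01°.
D = 2·65.4° − 4·43.01° + 180° = 130.80° − 172.03° + 180° = 138.77°.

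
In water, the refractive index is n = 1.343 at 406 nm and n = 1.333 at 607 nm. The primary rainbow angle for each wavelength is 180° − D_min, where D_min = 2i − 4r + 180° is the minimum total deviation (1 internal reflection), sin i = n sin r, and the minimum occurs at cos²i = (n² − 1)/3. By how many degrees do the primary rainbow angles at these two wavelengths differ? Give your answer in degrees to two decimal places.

At 406 nm (n = 1.343): cos²i = 0.26788 → i = 58.830°, r = 39.577°, D_min = 139.354°, rainbow angle = 40.646°.
At 607 nm (n = 1.333): cos²i = 0.25896 → i = 59.410°, r = 40.225°, D_min = 137.922°, rainbow angle = 42.078°.
Angular width = |40.646° − 42.078°| = 1.432°.

1.43°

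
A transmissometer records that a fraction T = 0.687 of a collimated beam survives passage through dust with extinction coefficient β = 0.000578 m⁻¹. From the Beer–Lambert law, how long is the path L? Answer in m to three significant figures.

Beer–Lambert: T = exp(−βL) ⇒ L = −ln(T)/β = −ln(0.687)/0.000578 = 0.3754/0.000578 = 649.5 m.

650 m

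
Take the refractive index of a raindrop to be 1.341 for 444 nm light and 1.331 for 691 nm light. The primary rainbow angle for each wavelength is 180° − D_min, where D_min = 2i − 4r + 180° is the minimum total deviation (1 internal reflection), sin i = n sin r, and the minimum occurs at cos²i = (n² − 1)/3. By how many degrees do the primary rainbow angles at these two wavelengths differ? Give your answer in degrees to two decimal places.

At 444 nm (n = 1.341): cos²i = 0.26609 → i = 58.946°, r = 39.705°, D_min = 139.071°, rainbow angle = 40.929°.
At 691 nm (n = 1.331): cos²i = 0.25719 → i = 59.527°, r = 40.356°, D_min = 137.630°, rainbow angle = 42.370°.
Angular width = |40.929° − 42.370°| = 1.441°.

1.44°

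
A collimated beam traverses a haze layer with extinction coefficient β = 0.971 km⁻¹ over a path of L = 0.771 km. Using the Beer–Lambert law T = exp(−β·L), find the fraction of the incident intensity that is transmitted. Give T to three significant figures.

0.473

τ = β·L = 0.971 × 0.771 = 0.7486.
T = exp(−0.7486) = 0.4730.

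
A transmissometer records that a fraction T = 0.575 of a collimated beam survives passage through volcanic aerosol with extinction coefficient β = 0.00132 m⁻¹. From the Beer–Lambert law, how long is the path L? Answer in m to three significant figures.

419 m

Beer–Lambert: T = exp(−βL) ⇒ L = −ln(T)/β = −ln(0.575)/0.00132 = 0.5534/0.00132 = 419.2 m.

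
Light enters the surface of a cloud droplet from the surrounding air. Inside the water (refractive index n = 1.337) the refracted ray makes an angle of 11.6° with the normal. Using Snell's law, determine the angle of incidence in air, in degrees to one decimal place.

Snell: sin θ_i = n · sin θ_r = 1.337 × sin 11.6° = 1.337 × 0.2011 = 0.2688.
θ_i = arcsin(0.2688) = 15.60°.

15.6°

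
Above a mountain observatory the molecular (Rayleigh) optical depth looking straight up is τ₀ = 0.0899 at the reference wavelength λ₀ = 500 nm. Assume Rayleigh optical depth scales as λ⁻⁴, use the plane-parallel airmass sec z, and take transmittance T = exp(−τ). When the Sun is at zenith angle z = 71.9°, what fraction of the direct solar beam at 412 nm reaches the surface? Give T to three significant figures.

0.534

sec 71.9° = 3.2188.
τ = 0.0899 × (500/412)⁴ × 3.2188 = 0.0899 × 2.1692 × 3.2188 = 0.6277.
T = exp(−0.6277) = 0.5338.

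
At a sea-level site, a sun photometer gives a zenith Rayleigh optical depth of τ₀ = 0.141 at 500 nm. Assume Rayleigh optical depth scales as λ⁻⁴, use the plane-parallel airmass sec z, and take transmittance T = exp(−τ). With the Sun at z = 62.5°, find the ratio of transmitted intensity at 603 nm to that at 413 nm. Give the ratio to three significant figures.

1.67

Airmass: sec 62.5° = 2.1657.
τ(603 nm) = 0.141 × (500/603)⁴ × 2.1657 = 0.141 × 0.4727 × 2.1657 = 0.1444.
τ(413 nm) = 0.141 × (500/413)⁴ × 2.1657 = 0.141 × 2.1482 × 2.1657 = 0.6560.
T(603)/T(413) = exp(τ_B − τ_A) = exp(0.5116) = 1.6680.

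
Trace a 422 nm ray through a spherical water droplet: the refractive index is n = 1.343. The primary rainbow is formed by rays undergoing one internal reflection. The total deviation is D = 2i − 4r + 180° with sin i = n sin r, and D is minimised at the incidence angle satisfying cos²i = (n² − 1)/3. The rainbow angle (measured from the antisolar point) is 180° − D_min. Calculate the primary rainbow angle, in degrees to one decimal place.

40.6°

cos²i = (1.80365 − 1)/3 = 0.26788; i = arccos(0.51757) = 58.830°.
sin r = sin 58.830°/1.343 = 0.63711; r = 39.577°.
D_min = 2·58.830° − 4·39.577° + 180° = 139.354°.
Rainbow angle = 180° − D_min = 40.646°.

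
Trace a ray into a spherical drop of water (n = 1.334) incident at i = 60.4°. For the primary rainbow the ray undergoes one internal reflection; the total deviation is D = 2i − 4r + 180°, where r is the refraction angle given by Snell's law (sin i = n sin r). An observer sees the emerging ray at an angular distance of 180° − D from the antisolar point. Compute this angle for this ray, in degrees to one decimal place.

sin r = sin 60.4° / 1.334 = 0.8695/1.334 = 0.6518; r = 40.68°.
D = 2·60.4° − 4·40.68° + 180° = 120.80° − 162.71° + 180° = 138.09°.
Angle from antisolar point = 180° − D = 41.91°.

41.9°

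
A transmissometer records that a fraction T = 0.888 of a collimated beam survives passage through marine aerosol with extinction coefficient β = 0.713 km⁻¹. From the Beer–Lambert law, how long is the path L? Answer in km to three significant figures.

0.167 km

Beer–Lambert: T = exp(−βL) ⇒ L = −ln(T)/β = −ln(0.888)/0.713 = 0.1188/0.713 = 0.1666 km.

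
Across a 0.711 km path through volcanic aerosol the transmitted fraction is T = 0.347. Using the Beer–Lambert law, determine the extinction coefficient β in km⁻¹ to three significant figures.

1.49 km⁻¹

Beer–Lambert: T = exp(−βL) ⇒ β = −ln(T)/L = −ln(0.347)/0.711 = 1.0584/0.711 = 1.489 km⁻¹.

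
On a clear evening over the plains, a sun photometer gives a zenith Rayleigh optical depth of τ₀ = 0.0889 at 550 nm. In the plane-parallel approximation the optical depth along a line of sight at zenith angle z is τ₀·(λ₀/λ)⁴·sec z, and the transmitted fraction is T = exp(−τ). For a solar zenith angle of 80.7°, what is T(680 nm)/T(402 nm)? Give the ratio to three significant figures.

Airmass: sec 80.7° = 6.1880.
τ(680 nm) = 0.0889 × (550/680)⁴ × 6.1880 = 0.0889 × 0.4280 × 6.1880 = 0.2354.
τ(402 nm) = 0.0889 × (550/402)⁴ × 6.1880 = 0.0889 × 3.5039 × 6.1880 = 1.9275.
T(680)/T(402) = exp(τ_B − τ_A) = exp(1.6921) = 5.4308.

5.43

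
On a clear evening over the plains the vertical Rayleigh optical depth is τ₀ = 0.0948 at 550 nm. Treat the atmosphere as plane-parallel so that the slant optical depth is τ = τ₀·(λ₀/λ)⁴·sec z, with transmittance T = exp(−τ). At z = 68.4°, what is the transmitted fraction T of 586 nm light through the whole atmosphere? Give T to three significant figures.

sec 68.4° = 2.7165.
τ = 0.0948 × (550/586)⁴ × 2.7165 = 0.0948 × 0.7760 × 2.7165 = 0.1998.
T = exp(−0.1998) = 0.8189.

0.819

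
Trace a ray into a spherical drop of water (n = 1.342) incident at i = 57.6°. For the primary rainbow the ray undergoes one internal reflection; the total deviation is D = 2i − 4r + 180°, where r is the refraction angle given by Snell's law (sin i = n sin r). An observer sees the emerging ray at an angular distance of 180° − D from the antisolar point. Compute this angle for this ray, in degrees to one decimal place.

sin r = sin 57.6° / 1.342 = 0.8443/1.342 = 0.6292; r = 38.99°.
D = 2·57.6° − 4·38.99° + 180° = 115.20° − 155.95° + 180° = 139.25°.
Angle from antisolar point = 180° − D = 40.75°.

40.8°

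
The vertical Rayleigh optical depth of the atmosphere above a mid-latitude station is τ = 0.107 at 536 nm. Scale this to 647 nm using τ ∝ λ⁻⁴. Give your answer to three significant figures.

τ(647 nm) = τ(536 nm) × (536/647)⁴ = 0.107 × (0.8284)⁴ = 0.107 × 0.4710 = 0.0504.

0.0504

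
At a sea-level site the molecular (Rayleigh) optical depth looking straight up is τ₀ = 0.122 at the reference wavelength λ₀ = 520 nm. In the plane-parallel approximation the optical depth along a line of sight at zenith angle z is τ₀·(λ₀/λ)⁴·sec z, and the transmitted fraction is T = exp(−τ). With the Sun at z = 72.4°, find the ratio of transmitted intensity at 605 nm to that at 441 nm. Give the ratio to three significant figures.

Airmass: sec 72.4° = 3.3072.
τ(605 nm) = 0.122 × (520/605)⁴ × 3.3072 = 0.122 × 0.5457 × 3.3072 = 0.2202.
τ(441 nm) = 0.122 × (520/441)⁴ × 3.3072 = 0.122 × 1.9331 × 3.3072 = 0.7800.
T(605)/T(441) = exp(τ_B − τ_A) = exp(0.5598) = 1.7503.

1.75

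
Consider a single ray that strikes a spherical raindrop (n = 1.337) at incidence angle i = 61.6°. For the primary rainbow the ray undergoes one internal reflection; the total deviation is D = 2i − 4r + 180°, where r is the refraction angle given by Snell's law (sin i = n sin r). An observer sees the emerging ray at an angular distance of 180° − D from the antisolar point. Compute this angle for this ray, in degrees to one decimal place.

41.4°

sin r = sin 61.6° / 1.337 = 0.8796/1.337 = 0.6579; r = 41.14°.
D = 2·61.6° − 4·41.14° + 180° = 123.20° − 164.57° + 180° = 138.63°.
Angle from antisolar point = 180° − D = 41.37°.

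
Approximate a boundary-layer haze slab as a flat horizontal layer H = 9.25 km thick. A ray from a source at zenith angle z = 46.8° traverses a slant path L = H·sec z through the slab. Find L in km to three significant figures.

sec z = 1/cos 46.8° = 1.4608.
L = 9.25 × 1.4608 = 13.513 km.

13.5 km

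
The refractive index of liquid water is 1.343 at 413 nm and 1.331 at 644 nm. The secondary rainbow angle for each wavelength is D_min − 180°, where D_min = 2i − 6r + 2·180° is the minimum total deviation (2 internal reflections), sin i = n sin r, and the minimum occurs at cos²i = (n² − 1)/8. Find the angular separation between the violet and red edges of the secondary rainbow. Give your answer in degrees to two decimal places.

At 413 nm (n = 1.343): cos²i = 0.10046 → i = 71.522°, r = 44.928°, D_min = 233.478°, rainbow angle = 53.478°.
At 644 nm (n = 1.331): cos²i = 0.09645 → i = 71.907°, r = 45.575°, D_min = 230.365°, rainbow angle = 50.365°.
Angular width = |53.478° − 50.365°| = 3.113°.

3.11°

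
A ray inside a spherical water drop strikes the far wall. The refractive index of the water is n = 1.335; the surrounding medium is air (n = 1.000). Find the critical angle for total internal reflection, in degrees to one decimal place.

48.5°

sin θ_c = n_air / n = 1.000 / 1.335 = 0.7491.
θ_c = arcsin(0.7491) = 48.51°.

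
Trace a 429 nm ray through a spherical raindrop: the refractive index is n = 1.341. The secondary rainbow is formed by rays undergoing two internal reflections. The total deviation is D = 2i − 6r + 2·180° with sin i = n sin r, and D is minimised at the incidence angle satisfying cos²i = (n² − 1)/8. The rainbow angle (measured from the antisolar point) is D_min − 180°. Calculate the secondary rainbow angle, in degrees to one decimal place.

cos²i = (1.79828 − 1)/8 = 0.09979; i = arccos(0.31589) = 71.586°.
sin r = sin 71.586°/1.341 = 0.70753; r = 45.034°.
D_min = 2·71.586° − 6·45.034° + 360° = 232.966°.
Rainbow angle = D_min − 180° = 52.966°.

53.0°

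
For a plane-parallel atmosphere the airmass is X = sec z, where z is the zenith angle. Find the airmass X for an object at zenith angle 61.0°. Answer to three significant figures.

2.06

X = sec z = 1/cos 61.0° = 1/0.4848 = 2.0627.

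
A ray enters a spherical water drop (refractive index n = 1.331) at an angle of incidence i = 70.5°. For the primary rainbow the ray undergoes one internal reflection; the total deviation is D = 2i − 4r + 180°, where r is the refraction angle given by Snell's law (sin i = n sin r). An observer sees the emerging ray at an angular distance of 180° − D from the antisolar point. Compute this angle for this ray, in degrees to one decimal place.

39.4°

sin r = sin 70.5° / 1.331 = 0.9426/1.331 = 0.7082; r = 45.09°.
D = 2·70.5° − 4·45.09° + 180° = 141.00° − 180.36° + 180° = 140.64°.
Angle from antisolar point = 180° − D = 39.36°.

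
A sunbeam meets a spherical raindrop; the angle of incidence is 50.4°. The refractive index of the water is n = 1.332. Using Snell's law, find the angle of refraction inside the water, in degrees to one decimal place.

Snell: sin θ_r = sin θ_i / n = sin 50.4° / 1.332 = 0.7705 / 1.332 = 0.5785.
θ_r = arcsin(0.5785) = 35.34°.

35.3°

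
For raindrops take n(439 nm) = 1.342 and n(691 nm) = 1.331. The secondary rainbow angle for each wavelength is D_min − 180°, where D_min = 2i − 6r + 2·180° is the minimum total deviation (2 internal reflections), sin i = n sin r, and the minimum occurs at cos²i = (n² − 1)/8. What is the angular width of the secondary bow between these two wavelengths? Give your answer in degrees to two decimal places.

2.86°

At 439 nm (n = 1.342): cos²i = 0.10012 → i = 71.554°, r = 44.981°, D_min = 233.222°, rainbow angle = 53.222°.
At 691 nm (n = 1.331): cos²i = 0.09645 → i = 71.907°, r = 45.575°, D_min = 230.365°, rainbow angle = 50.365°.
Angular width = |53.222° − 50.365°| = 2.857°.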